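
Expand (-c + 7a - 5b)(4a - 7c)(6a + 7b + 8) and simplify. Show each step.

(-c + 7a - 5b)(4a - 7c)(6a + 7b + 8)
= (-4ac + 7c^2 + 28a^2 - 49ac - 20ab + 35bc)(6a + 7b + 8)    [distributive law]
= (-53ac + 7c^2 + 28a^2 - 20ab + 35bc)(6a + 7b + 8)    [combine like terms]
= -318a^2c - 371abc - 424ac + 42ac^2 + 49bc^2 + 56c^2 + 168a^3 + 196a^2b + 224a^2 - 120a^2b - 140ab^2 - 160ab + 210abc + 245b^2c + 280bc    [distributive law]
= -318a^2c - 161abc - 424ac + 42ac^2 + 49bc^2 + 56c^2 + 168a^3 + 76a^2b + 224a^2 - 140ab^2 - 160ab + 245b^2c + 280bc    [combine like terms]

-318a^2c - 161abc - 424ac + 42ac^2 + 49bc^2 + 56c^2 + 168a^3 + 76a^2b + 224a^2 - 140ab^2 - 160ab + 245b^2c + 280bc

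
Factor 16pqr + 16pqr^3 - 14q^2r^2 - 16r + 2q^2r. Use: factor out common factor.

2r(8pq + 8pqr^2 - 7q^2r - 8 + q^2)

16pqr + 16pqr^3 - 14q^2r^2 - 16r + 2q^2r
= 2(8pqr + 8pqr^3 - 7q^2r^2 - 8r + q^2r)    [factor out 2]
= 2r(8pq + 8pqr^2 - 7q^2r - 8 + q^2)    [factor out r]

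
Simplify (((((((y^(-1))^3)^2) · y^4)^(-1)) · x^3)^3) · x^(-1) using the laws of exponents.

x^8y^6

(((((((y^(-1))^3)^2) · y^4)^(-1)) · x^3)^3) · x^(-1)
= (((((((y^(-1))^3)^2) · y^4)^(-1))^3) · ((x^3)^3)) · x^(-1)    [power of a product]
= ((((((y^(-1))^3)^2) · y^4)^(-3)) · ((x^3)^3)) · x^(-1)    [power of a power]
= ((((((y^(-1))^3)^2)^(-3)) · ((y^4)^(-3))) · ((x^3)^3)) · x^(-1)    [power of a product]
= (((((y^(-1))^3)^(-6)) · ((y^4)^(-3))) · ((x^3)^3)) · x^(-1)    [power of a power]
= ((((y^(-1))^(-18)) · ((y^4)^(-3))) · ((x^3)^3)) · x^(-1)    [power of a power]
= ((y^18 · ((y^4)^(-3))) · ((x^3)^3)) · x^(-1)    [power of a power]
= ((y^18 · y^(-12)) · ((x^3)^3)) · x^(-1)    [power of a power]
= (y^6 · ((x^3)^3)) · x^(-1)    [product of powers]
= (y^6 · x^9) · x^(-1)    [power of a power]
= x^8y^6    [product of powers]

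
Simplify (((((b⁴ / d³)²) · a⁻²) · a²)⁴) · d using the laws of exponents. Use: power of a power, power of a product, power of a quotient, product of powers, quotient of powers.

(((((b⁴ / d³)²) · a⁻²) · a²)⁴) · d
= (((((b⁴ / d³)²) · a⁻²)⁴) · ((a²)⁴)) · d    [power of a product]
= (((((b⁴ / d³)²)⁴) · ((a⁻²)⁴)) · ((a²)⁴)) · d    [power of a product]
= ((((b⁴ / d³)⁸) · ((a⁻²)⁴)) · ((a²)⁴)) · d    [power of a power]
= (((((b⁴)⁸) / ((d³)⁸)) · ((a⁻²)⁴)) · ((a²)⁴)) · d    [power of a quotient]
= (((b³² / ((d³)⁸)) · ((a⁻²)⁴)) · ((a²)⁴)) · d    [power of a power]
= (((b³² / d²⁴) · ((a⁻²)⁴)) · ((a²)⁴)) · d    [power of a power]
= (((b³² / d²⁴) · a⁻⁸) · ((a²)⁴)) · d    [power of a power]
= (((b³² / d²⁴) · a⁻⁸) · a⁸) · d    [power of a power]
= b³²d⁻²³    [quotient of powers; product of powers]

b³²d⁻²³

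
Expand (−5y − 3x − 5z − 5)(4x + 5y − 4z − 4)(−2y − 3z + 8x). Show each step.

(−5y − 3x − 5z − 5)(4x + 5y − 4z − 4)(−2y − 3z + 8x)
= (−20xy − 25y^2 + 20yz + 20y − 12x^2 − 15xy + 12xz + 12x − 20xz − 25yz + 20z^2 + 20z − 20x − 25y + 20z + 20)(−2y − 3z + 8x)    [distributive law]
= (−35xy − 25y^2 − 5yz − 5y − 12x^2 − 8xz − 8x + 20z^2 + 40z + 20)(−2y − 3z + 8x)    [combine like terms]
= 70xy^2 + 105xyz − 280x^2y + 50y^3 + 75y^2z − 200xy^2 + 10y^2z + 15yz^2 − 40xyz + 10y^2 + 15yz − 40xy + 24x^2y + 36x^2z − 96x^3 + 16xyz + 24xz^2 − 64x^2z + 16xy + 24xz − 64x^2 − 40yz^2 − 60z^3 + 160xz^2 − 80yz − 120z^2 + 320xz − 40y − 60z + 160x    [distributive law]
= −130xy^2 + 81xyz − 256x^2y + 50y^3 + 85y^2z − 25yz^2 + 10y^2 − 65yz − 24xy − 28x^2z − 96x^3 + 184xz^2 + 344xz − 64x^2 − 60z^3 − 120z^2 − 40y − 60z + 160x    [combine like terms]

−130xy^2 + 81xyz − 256x^2y + 50y^3 + 85y^2z − 25yz^2 + 10y^2 − 65yz − 24xy − 28x^2z − 96x^3 + 184xz^2 + 344xz − 64x^2 − 60z^3 − 120z^2 − 40y − 60z + 160x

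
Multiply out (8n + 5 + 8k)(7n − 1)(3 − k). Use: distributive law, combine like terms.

168n² − 56kn² + 81n + 141kn − 15 − 19k − 56k²n + 8k²

(8n + 5 + 8k)(7n − 1)(3 − k)
= (56n² − 8n + 35n − 5 + 56kn − 8k)(3 − k)    [distributive law]
= (56n² + 27n − 5 + 56kn − 8k)(3 − k)    [combine like terms]
= 168n² − 56kn² + 81n − 27kn − 15 + 5k + 168kn − 56k²n − 24k + 8k²    [distributive law]
= 168n² − 56kn² + 81n + 141kn − 15 − 19k − 56k²n + 8k²    [combine like terms]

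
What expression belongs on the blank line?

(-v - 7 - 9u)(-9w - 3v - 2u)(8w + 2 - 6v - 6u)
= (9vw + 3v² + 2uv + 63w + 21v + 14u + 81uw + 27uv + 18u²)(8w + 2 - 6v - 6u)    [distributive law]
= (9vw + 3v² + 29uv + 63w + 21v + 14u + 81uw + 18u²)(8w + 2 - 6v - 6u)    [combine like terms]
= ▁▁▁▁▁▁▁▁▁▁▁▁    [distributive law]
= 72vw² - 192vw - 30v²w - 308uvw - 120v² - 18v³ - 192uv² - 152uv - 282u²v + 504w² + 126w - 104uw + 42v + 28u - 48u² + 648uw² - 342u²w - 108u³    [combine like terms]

Applying distributive law to the line above:

72vw² + 18vw - 54v²w - 54uvw + 24v²w + 6v² - 18v³ - 18uv² + 232uvw + 58uv - 174uv² - 174u²v + 504w² + 126w - 378vw - 378uw + 168vw + 42v - 126v² - 126uv + 112uw + 28u - 84uv - 84u² + 648uw² + 162uw - 486uvw - 486u²w + 144u²w + 36u² - 108u²v - 108u³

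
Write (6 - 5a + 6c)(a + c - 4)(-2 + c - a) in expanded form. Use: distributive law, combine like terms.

(6 - 5a + 6c)(a + c - 4)(-2 + c - a)
= (6a + 6c - 24 - 5a^2 - 5ac + 20a + 6ac + 6c^2 - 24c)(-2 + c - a)    [distributive law]
= (26a - 18c - 24 - 5a^2 + ac + 6c^2)(-2 + c - a)    [combine like terms]
= -52a + 26ac - 26a^2 + 36c - 18c^2 + 18ac + 48 - 24c + 24a + 10a^2 - 5a^2c + 5a^3 - 2ac + ac^2 - a^2c - 12c^2 + 6c^3 - 6ac^2    [distributive law]
= -28a + 42ac - 16a^2 + 12c - 30c^2 + 48 - 6a^2c + 5a^3 - 5ac^2 + 6c^3    [combine like terms]

-28a + 42ac - 16a^2 + 12c - 30c^2 + 48 - 6a^2c + 5a^3 - 5ac^2 + 6c^3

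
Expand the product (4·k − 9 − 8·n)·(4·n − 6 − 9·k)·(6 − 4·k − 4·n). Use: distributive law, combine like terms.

(4·k − 9 − 8·n)·(4·n − 6 − 9·k)·(6 − 4·k − 4·n)
= (16·k·n − 24·k − 36·k^2 − 36·n + 54 + 81·k − 32·n^2 + 48·n + 72·k·n)·(6 − 4·k − 4·n)    [distributive law]
= (88·k·n + 57·k − 36·k^2 + 12·n + 54 − 32·n^2)·(6 − 4·k − 4·n)    [combine like terms]
= 528·k·n − 352·k^2·n − 352·k·n^2 + 342·k − 228·k^2 − 228·k·n − 216·k^2 + 144·k^3 + 144·k^2·n + 72·n − 48·k·n − 48·n^2 + 324 − 216·k − 216·n − 192·n^2 + 128·k·n^2 + 128·n^3    [distributive law]
= 252·k·n − 208·k^2·n − 224·k·n^2 + 126·k − 444·k^2 + 144·k^3 − 144·n − 240·n^2 + 324 + 128·n^3    [combine like terms]

252·k·n − 208·k^2·n − 224·k·n^2 + 126·k − 444·k^2 + 144·k^3 − 144·n − 240·n^2 + 324 + 128·n^3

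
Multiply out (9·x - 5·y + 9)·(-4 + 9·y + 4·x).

61·x·y + 36·x^2 + 101·y - 45·y^2 - 36

(9·x - 5·y + 9)·(-4 + 9·y + 4·x)
= -36·x + 81·x·y + 36·x^2 + 20·y - 45·y^2 - 20·x·y - 36 + 81·y + 36·x    [distributive law]
= 61·x·y + 36·x^2 + 101·y - 45·y^2 - 36    [combine like terms]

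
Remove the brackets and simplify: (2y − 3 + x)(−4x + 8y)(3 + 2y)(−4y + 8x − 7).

−128y⁴ + 256xy³ − 224y³ − 888xy + 372x² − 252x − 96xy² + 296x²y + 288y² + 504y − 96x³ + 32x²y² − 64x³y

(2y − 3 + x)(−4x + 8y)(3 + 2y)(−4y + 8x − 7)
= (−8xy + 16y² + 12x − 24y − 4x² + 8xy)(3 + 2y)(−4y + 8x − 7)    [distributive law]
= (16y² + 12x − 24y − 4x²)(3 + 2y)(−4y + 8x − 7)    [combine like terms]
= (48y² + 32y³ + 36x + 24xy − 72y − 48y² − 12x² − 8x²y)(−4y + 8x − 7)    [distributive law]
= (32y³ + 36x + 24xy − 72y − 12x² − 8x²y)(−4y + 8x − 7)    [combine like terms]
= −128y⁴ + 256xy³ − 224y³ − 144xy + 288x² − 252x − 96xy² + 192x²y − 168xy + 288y² − 576xy + 504y + 48x²y − 96x³ + 84x² + 32x²y² − 64x³y + 56x²y    [distributive law]
= −128y⁴ + 256xy³ − 224y³ − 888xy + 372x² − 252x − 96xy² + 296x²y + 288y² + 504y − 96x³ + 32x²y² − 64x³y    [combine like terms]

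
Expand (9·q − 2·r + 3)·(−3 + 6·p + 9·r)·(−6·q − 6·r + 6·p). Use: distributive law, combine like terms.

(9·q − 2·r + 3)·(−3 + 6·p + 9·r)·(−6·q − 6·r + 6·p)
= (−27·q + 54·p·q + 81·q·r + 6·r − 12·p·r − 18·r^2 − 9 + 18·p + 27·r)·(−6·q − 6·r + 6·p)    [distributive law]
= (−27·q + 54·p·q + 81·q·r + 33·r − 12·p·r − 18·r^2 − 9 + 18·p)·(−6·q − 6·r + 6·p)    [combine like terms]
= 162·q^2 + 162·q·r − 162·p·q − 324·p·q^2 − 324·p·q·r + 324·p^2·q − 486·q^2·r − 486·q·r^2 + 486·p·q·r − 198·q·r − 198·r^2 + 198·p·r + 72·p·q·r + 72·p·r^2 − 72·p^2·r + 108·q·r^2 + 108·r^3 − 108·p·r^2 + 54·q + 54·r − 54·p − 108·p·q − 108·p·r + 108·p^2    [distributive law]
= 162·q^2 − 36·q·r − 270·p·q − 324·p·q^2 + 234·p·q·r + 324·p^2·q − 486·q^2·r − 378·q·r^2 − 198·r^2 + 90·p·r − 36·p·r^2 − 72·p^2·r + 108·r^3 + 54·q + 54·r − 54·p + 108·p^2    [combine like terms]

162·q^2 − 36·q·r − 270·p·q − 324·p·q^2 + 234·p·q·r + 324·p^2·q − 486·q^2·r − 378·q·r^2 − 198·r^2 + 90·p·r − 36·p·r^2 − 72·p^2·r + 108·r^3 + 54·q + 54·r − 54·p + 108·p^2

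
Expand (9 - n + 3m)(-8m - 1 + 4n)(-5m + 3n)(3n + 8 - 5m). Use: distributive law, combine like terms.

(9 - n + 3m)(-8m - 1 + 4n)(-5m + 3n)(3n + 8 - 5m)
= (-72m - 9 + 36n + 8mn + n - 4n² - 24m² - 3m + 12mn)(-5m + 3n)(3n + 8 - 5m)    [distributive law]
= (-75m - 9 + 37n + 20mn - 4n² - 24m²)(-5m + 3n)(3n + 8 - 5m)    [combine like terms]
= (375m² - 225mn + 45m - 27n - 185mn + 111n² - 100m²n + 60mn² + 20mn² - 12n³ + 120m³ - 72m²n)(3n + 8 - 5m)    [distributive law]
= (375m² - 410mn + 45m - 27n + 111n² - 172m²n + 80mn² - 12n³ + 120m³)(3n + 8 - 5m)    [combine like terms]
= 1125m²n + 3000m² - 1875m³ - 1230mn² - 3280mn + 2050m²n + 135mn + 360m - 225m² - 81n² - 216n + 135mn + 333n³ + 888n² - 555mn² - 516m²n² - 1376m²n + 860m³n + 240mn³ + 640mn² - 400m²n² - 36n⁴ - 96n³ + 60mn³ + 360m³n + 960m³ - 600m⁴    [distributive law]
= 1799m²n + 2775m² - 915m³ - 1145mn² - 3010mn + 360m + 807n² - 216n + 237n³ - 916m²n² + 1220m³n + 300mn³ - 36n⁴ - 600m⁴    [combine like terms]

1799m²n + 2775m² - 915m³ - 1145mn² - 3010mn + 360m + 807n² - 216n + 237n³ - 916m²n² + 1220m³n + 300mn³ - 36n⁴ - 600m⁴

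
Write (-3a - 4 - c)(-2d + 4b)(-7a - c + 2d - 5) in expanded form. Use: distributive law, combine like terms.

-42a^2d - 20acd + 12ad^2 - 86ad + 84a^2b + 40abc - 24abd + 172ab - 18cd + 16d^2 - 40d + 36bc - 32bd + 80b - 2c^2d + 4cd^2 + 4bc^2 - 8bcd

(-3a - 4 - c)(-2d + 4b)(-7a - c + 2d - 5)
= (6ad - 12ab + 8d - 16b + 2cd - 4bc)(-7a - c + 2d - 5)    [distributive law]
= -42a^2d - 6acd + 12ad^2 - 30ad + 84a^2b + 12abc - 24abd + 60ab - 56ad - 8cd + 16d^2 - 40d + 112ab + 16bc - 32bd + 80b - 14acd - 2c^2d + 4cd^2 - 10cd + 28abc + 4bc^2 - 8bcd + 20bc    [distributive law]
= -42a^2d - 20acd + 12ad^2 - 86ad + 84a^2b + 40abc - 24abd + 172ab - 18cd + 16d^2 - 40d + 36bc - 32bd + 80b - 2c^2d + 4cd^2 + 4bc^2 - 8bcd    [combine like terms]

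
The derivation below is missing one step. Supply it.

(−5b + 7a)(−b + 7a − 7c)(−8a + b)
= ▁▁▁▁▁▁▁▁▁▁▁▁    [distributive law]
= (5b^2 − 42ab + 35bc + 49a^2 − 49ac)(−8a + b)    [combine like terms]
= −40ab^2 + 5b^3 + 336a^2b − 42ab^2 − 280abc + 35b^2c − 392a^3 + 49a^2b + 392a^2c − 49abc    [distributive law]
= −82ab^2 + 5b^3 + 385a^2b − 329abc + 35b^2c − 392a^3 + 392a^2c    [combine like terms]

By distributive law:

(5b^2 − 35ab + 35bc − 7ab + 49a^2 − 49ac)(−8a + b)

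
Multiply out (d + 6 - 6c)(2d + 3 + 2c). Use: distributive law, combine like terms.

2d^2 + 15d - 10cd + 18 - 6c - 12c^2

(d + 6 - 6c)(2d + 3 + 2c)
= 2d^2 + 3d + 2cd + 12d + 18 + 12c - 12cd - 18c - 12c^2    [distributive law]
= 2d^2 + 15d - 10cd + 18 - 6c - 12c^2    [combine like terms]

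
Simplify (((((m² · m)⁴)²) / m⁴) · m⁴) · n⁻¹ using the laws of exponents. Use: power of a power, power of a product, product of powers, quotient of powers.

(((((m² · m)⁴)²) / m⁴) · m⁴) · n⁻¹
= ((((m² · m)⁸) / m⁴) · m⁴) · n⁻¹    [power of a power]
= (((((m²)⁸) · (m⁸)) / m⁴) · m⁴) · n⁻¹    [power of a product]
= (((m¹⁶ · (m⁸)) / m⁴) · m⁴) · n⁻¹    [power of a power]
= ((m²⁴ / m⁴) · m⁴) · n⁻¹    [product of powers]
= (m²⁰ · m⁴) · n⁻¹    [quotient of powers]
= m²⁴ · n⁻¹    [product of powers]
= m²⁴n⁻¹    [rearrange]

m²⁴n⁻¹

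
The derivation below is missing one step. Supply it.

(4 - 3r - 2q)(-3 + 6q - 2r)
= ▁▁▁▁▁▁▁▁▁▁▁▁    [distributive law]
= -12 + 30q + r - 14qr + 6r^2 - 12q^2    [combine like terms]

After distributive law, the bracketed line is:

-12 + 24q - 8r + 9r - 18qr + 6r^2 + 6q - 12q^2 + 4qr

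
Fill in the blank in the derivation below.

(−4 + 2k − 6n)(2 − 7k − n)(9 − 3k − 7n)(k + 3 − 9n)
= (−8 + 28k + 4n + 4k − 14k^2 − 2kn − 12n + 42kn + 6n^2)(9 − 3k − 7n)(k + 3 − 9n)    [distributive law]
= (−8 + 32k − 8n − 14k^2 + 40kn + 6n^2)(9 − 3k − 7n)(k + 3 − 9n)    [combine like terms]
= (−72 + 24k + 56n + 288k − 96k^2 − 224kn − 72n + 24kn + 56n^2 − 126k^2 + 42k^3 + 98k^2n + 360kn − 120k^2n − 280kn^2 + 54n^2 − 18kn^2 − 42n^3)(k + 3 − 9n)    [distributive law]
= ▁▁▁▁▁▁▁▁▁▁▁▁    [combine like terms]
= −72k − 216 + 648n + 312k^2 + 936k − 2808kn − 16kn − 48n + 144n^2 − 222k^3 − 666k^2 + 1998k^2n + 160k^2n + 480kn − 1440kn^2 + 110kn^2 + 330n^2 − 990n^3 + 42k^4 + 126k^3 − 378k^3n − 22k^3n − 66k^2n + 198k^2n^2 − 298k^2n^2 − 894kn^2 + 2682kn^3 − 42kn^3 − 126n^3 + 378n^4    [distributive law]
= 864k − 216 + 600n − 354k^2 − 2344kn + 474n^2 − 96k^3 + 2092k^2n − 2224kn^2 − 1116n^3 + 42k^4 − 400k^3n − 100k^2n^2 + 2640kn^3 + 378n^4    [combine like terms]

Applying combine like terms to the line above:

(−72 + 312k − 16n − 222k^2 + 160kn + 110n^2 + 42k^3 − 22k^2n − 298kn^2 − 42n^3)(k + 3 − 9n)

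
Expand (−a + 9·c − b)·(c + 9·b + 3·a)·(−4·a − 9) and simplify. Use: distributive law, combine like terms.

(−a + 9·c − b)·(c + 9·b + 3·a)·(−4·a − 9)
= (−a·c − 9·a·b − 3·a^2 + 9·c^2 + 81·b·c + 27·a·c − b·c − 9·b^2 − 3·a·b)·(−4·a − 9)    [distributive law]
= (26·a·c − 12·a·b − 3·a^2 + 9·c^2 + 80·b·c − 9·b^2)·(−4·a − 9)    [combine like terms]
= −104·a^2·c − 234·a·c + 48·a^2·b + 108·a·b + 12·a^3 + 27·a^2 − 36·a·c^2 − 81·c^2 − 320·a·b·c − 720·b·c + 36·a·b^2 + 81·b^2    [distributive law]

−104·a^2·c − 234·a·c + 48·a^2·b + 108·a·b + 12·a^3 + 27·a^2 − 36·a·c^2 − 81·c^2 − 320·a·b·c − 720·b·c + 36·a·b^2 + 81·b^2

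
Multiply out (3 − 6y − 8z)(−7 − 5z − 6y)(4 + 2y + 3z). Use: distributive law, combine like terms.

(3 − 6y − 8z)(−7 − 5z − 6y)(4 + 2y + 3z)
= (−21 − 15z − 18y + 42y + 30yz + 36y^2 + 56z + 40z^2 + 48yz)(4 + 2y + 3z)    [distributive law]
= (−21 + 41z + 24y + 78yz + 36y^2 + 40z^2)(4 + 2y + 3z)    [combine like terms]
= −84 − 42y − 63z + 164z + 82yz + 123z^2 + 96y + 48y^2 + 72yz + 312yz + 156y^2z + 234yz^2 + 144y^2 + 72y^3 + 108y^2z + 160z^2 + 80yz^2 + 120z^3    [distributive law]
= −84 + 54y + 101z + 466yz + 283z^2 + 192y^2 + 264y^2z + 314yz^2 + 72y^3 + 120z^3    [combine like terms]

−84 + 54y + 101z + 466yz + 283z^2 + 192y^2 + 264y^2z + 314yz^2 + 72y^3 + 120z^3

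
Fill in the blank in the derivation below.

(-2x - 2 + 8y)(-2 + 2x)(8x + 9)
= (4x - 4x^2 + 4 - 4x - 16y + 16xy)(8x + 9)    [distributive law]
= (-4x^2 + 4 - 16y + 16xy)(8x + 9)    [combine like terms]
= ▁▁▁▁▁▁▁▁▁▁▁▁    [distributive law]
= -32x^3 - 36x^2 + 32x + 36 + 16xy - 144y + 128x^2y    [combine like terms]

Applying distributive law to the line above:

-32x^3 - 36x^2 + 32x + 36 - 128xy - 144y + 128x^2y + 144xy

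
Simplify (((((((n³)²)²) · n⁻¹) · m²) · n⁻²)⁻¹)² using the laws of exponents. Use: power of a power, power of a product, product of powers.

m⁻⁴n⁻¹⁸

(((((((n³)²)²) · n⁻¹) · m²) · n⁻²)⁻¹)²
= ((((((n³)²)²) · n⁻¹) · m²) · n⁻²)⁻²    [power of a power]
= ((((((n³)²)²) · n⁻¹) · m²)⁻²) · ((n⁻²)⁻²)    [power of a product]
= ((((((n³)²)²) · n⁻¹)⁻²) · ((m²)⁻²)) · ((n⁻²)⁻²)    [power of a product]
= ((((((n³)²)²)⁻²) · ((n⁻¹)⁻²)) · ((m²)⁻²)) · ((n⁻²)⁻²)    [power of a product]
= (((((n³)²)⁻⁴) · ((n⁻¹)⁻²)) · ((m²)⁻²)) · ((n⁻²)⁻²)    [power of a power]
= ((((n³)⁻⁸) · ((n⁻¹)⁻²)) · ((m²)⁻²)) · ((n⁻²)⁻²)    [power of a power]
= ((n⁻²⁴ · ((n⁻¹)⁻²)) · ((m²)⁻²)) · ((n⁻²)⁻²)    [power of a power]
= ((n⁻²⁴ · n²) · ((m²)⁻²)) · ((n⁻²)⁻²)    [power of a power]
= (n⁻²² · ((m²)⁻²)) · ((n⁻²)⁻²)    [product of powers]
= (n⁻²² · m⁻⁴) · ((n⁻²)⁻²)    [power of a power]
= (n⁻²² · m⁻⁴) · n⁴    [power of a power]
= m⁻⁴n⁻¹⁸    [product of powers]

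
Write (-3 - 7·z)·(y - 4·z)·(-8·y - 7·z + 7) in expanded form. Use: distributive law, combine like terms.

24·y² - 124·y·z - 21·y + 112·z² + 84·z + 56·y²·z - 175·y·z² - 196·z³

(-3 - 7·z)·(y - 4·z)·(-8·y - 7·z + 7)
= (-3·y + 12·z - 7·y·z + 28·z²)·(-8·y - 7·z + 7)    [distributive law]
= 24·y² + 21·y·z - 21·y - 96·y·z - 84·z² + 84·z + 56·y²·z + 49·y·z² - 49·y·z - 224·y·z² - 196·z³ + 196·z²    [distributive law]
= 24·y² - 124·y·z - 21·y + 112·z² + 84·z + 56·y²·z - 175·y·z² - 196·z³    [combine like terms]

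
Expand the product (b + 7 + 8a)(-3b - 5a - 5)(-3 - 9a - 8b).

217b^2 + 259ab^2 + 24b^3 + 921ab + 581a^2b + 358b + 540a + 795a^2 + 105 + 360a^3

(b + 7 + 8a)(-3b - 5a - 5)(-3 - 9a - 8b)
= (-3b^2 - 5ab - 5b - 21b - 35a - 35 - 24ab - 40a^2 - 40a)(-3 - 9a - 8b)    [distributive law]
= (-3b^2 - 29ab - 26b - 75a - 35 - 40a^2)(-3 - 9a - 8b)    [combine like terms]
= 9b^2 + 27ab^2 + 24b^3 + 87ab + 261a^2b + 232ab^2 + 78b + 234ab + 208b^2 + 225a + 675a^2 + 600ab + 105 + 315a + 280b + 120a^2 + 360a^3 + 320a^2b    [distributive law]
= 217b^2 + 259ab^2 + 24b^3 + 921ab + 581a^2b + 358b + 540a + 795a^2 + 105 + 360a^3    [combine like terms]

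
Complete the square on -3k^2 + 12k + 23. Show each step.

-3k^2 + 12k + 23
= -3(k^2 - 4k) + 23    [factor out -3 from the k-terms]
= -3(k^2 - 4k + 4 - 4) + 23    [add and subtract 4 inside the bracket]
= -3(k - 2)^2 + 12 + 23    [perfect-square identity]
= -3(k - 2)^2 + 35    [combine constants]

-3(k - 2)^2 + 35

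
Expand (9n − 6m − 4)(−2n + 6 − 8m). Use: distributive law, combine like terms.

(9n − 6m − 4)(−2n + 6 − 8m)
= −18n^2 + 54n − 72mn + 12mn − 36m + 48m^2 + 8n − 24 + 32m    [distributive law]
= −18n^2 + 62n − 60mn − 4m + 48m^2 − 24    [combine like terms]

−18n^2 + 62n − 60mn − 4m + 48m^2 − 24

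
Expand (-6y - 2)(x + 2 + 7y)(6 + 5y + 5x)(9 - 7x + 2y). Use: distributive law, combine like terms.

(-6y - 2)(x + 2 + 7y)(6 + 5y + 5x)(9 - 7x + 2y)
= (-6xy - 12y - 42y^2 - 2x - 4 - 14y)(6 + 5y + 5x)(9 - 7x + 2y)    [distributive law]
= (-6xy - 26y - 42y^2 - 2x - 4)(6 + 5y + 5x)(9 - 7x + 2y)    [combine like terms]
= (-36xy - 30xy^2 - 30x^2y - 156y - 130y^2 - 130xy - 252y^2 - 210y^3 - 210xy^2 - 12x - 10xy - 10x^2 - 24 - 20y - 20x)(9 - 7x + 2y)    [distributive law]
= (-176xy - 240xy^2 - 30x^2y - 176y - 382y^2 - 210y^3 - 32x - 10x^2 - 24)(9 - 7x + 2y)    [combine like terms]
= -1584xy + 1232x^2y - 352xy^2 - 2160xy^2 + 1680x^2y^2 - 480xy^3 - 270x^2y + 210x^3y - 60x^2y^2 - 1584y + 1232xy - 352y^2 - 3438y^2 + 2674xy^2 - 764y^3 - 1890y^3 + 1470xy^3 - 420y^4 - 288x + 224x^2 - 64xy - 90x^2 + 70x^3 - 20x^2y - 216 + 168x - 48y    [distributive law]
= -416xy + 942x^2y + 162xy^2 + 1620x^2y^2 + 990xy^3 + 210x^3y - 1632y - 3790y^2 - 2654y^3 - 420y^4 - 120x + 134x^2 + 70x^3 - 216    [combine like terms]

-416xy + 942x^2y + 162xy^2 + 1620x^2y^2 + 990xy^3 + 210x^3y - 1632y - 3790y^2 - 2654y^3 - 420y^4 - 120x + 134x^2 + 70x^3 - 216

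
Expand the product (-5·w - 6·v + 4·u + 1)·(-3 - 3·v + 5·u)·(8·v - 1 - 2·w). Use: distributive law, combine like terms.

75·v·w - 9·w - 30·w^2 + 84·v^2·w - 30·v·w^2 - 116·u·v·w + 39·u·w + 50·u·w^2 + 102·v^2 - 39·v + 144·v^3 - 336·u·v^2 - 14·u·v + 7·u + 160·u^2·v - 20·u^2 - 40·u^2·w + 3

(-5·w - 6·v + 4·u + 1)·(-3 - 3·v + 5·u)·(8·v - 1 - 2·w)
= (15·w + 15·v·w - 25·u·w + 18·v + 18·v^2 - 30·u·v - 12·u - 12·u·v + 20·u^2 - 3 - 3·v + 5·u)·(8·v - 1 - 2·w)    [distributive law]
= (15·w + 15·v·w - 25·u·w + 15·v + 18·v^2 - 42·u·v - 7·u + 20·u^2 - 3)·(8·v - 1 - 2·w)    [combine like terms]
= 120·v·w - 15·w - 30·w^2 + 120·v^2·w - 15·v·w - 30·v·w^2 - 200·u·v·w + 25·u·w + 50·u·w^2 + 120·v^2 - 15·v - 30·v·w + 144·v^3 - 18·v^2 - 36·v^2·w - 336·u·v^2 + 42·u·v + 84·u·v·w - 56·u·v + 7·u + 14·u·w + 160·u^2·v - 20·u^2 - 40·u^2·w - 24·v + 3 + 6·w    [distributive law]
= 75·v·w - 9·w - 30·w^2 + 84·v^2·w - 30·v·w^2 - 116·u·v·w + 39·u·w + 50·u·w^2 + 102·v^2 - 39·v + 144·v^3 - 336·u·v^2 - 14·u·v + 7·u + 160·u^2·v - 20·u^2 - 40·u^2·w + 3    [combine like terms]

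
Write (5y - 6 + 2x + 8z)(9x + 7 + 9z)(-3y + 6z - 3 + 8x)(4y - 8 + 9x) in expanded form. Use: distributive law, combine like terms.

(5y - 6 + 2x + 8z)(9x + 7 + 9z)(-3y + 6z - 3 + 8x)(4y - 8 + 9x)
= (45xy + 35y + 45yz - 54x - 42 - 54z + 18x^2 + 14x + 18xz + 72xz + 56z + 72z^2)(-3y + 6z - 3 + 8x)(4y - 8 + 9x)    [distributive law]
= (45xy + 35y + 45yz - 40x - 42 + 2z + 18x^2 + 90xz + 72z^2)(-3y + 6z - 3 + 8x)(4y - 8 + 9x)    [combine like terms]
= (-135xy^2 + 270xyz - 135xy + 360x^2y - 105y^2 + 210yz - 105y + 280xy - 135y^2z + 270yz^2 - 135yz + 360xyz + 120xy - 240xz + 120x - 320x^2 + 126y - 252z + 126 - 336x - 6yz + 12z^2 - 6z + 16xz - 54x^2y + 108x^2z - 54x^2 + 144x^3 - 270xyz + 540xz^2 - 270xz + 720x^2z - 216yz^2 + 432z^3 - 216z^2 + 576xz^2)(4y - 8 + 9x)    [distributive law]
= (-135xy^2 + 360xyz + 265xy + 306x^2y - 105y^2 + 69yz + 21y - 135y^2z + 54yz^2 - 494xz - 216x - 374x^2 - 258z + 126 - 204z^2 + 828x^2z + 144x^3 + 1116xz^2 + 432z^3)(4y - 8 + 9x)    [combine like terms]
= -540xy^3 + 1080xy^2 - 1215x^2y^2 + 1440xy^2z - 2880xyz + 3240x^2yz + 1060xy^2 - 2120xy + 2385x^2y + 1224x^2y^2 - 2448x^2y + 2754x^3y - 420y^3 + 840y^2 - 945xy^2 + 276y^2z - 552yz + 621xyz + 84y^2 - 168y + 189xy - 540y^3z + 1080y^2z - 1215xy^2z + 216y^2z^2 - 432yz^2 + 486xyz^2 - 1976xyz + 3952xz - 4446x^2z - 864xy + 1728x - 1944x^2 - 1496x^2y + 2992x^2 - 3366x^3 - 1032yz + 2064z - 2322xz + 504y - 1008 + 1134x - 816yz^2 + 1632z^2 - 1836xz^2 + 3312x^2yz - 6624x^2z + 7452x^3z + 576x^3y - 1152x^3 + 1296x^4 + 4464xyz^2 - 8928xz^2 + 10044x^2z^2 + 1728yz^3 - 3456z^3 + 3888xz^3    [distributive law]
= -540xy^3 + 1195xy^2 + 9x^2y^2 + 225xy^2z - 4235xyz + 6552x^2yz - 2795xy - 1559x^2y + 3330x^3y - 420y^3 + 924y^2 + 1356y^2z - 1584yz + 336y - 540y^3z + 216y^2z^2 - 1248yz^2 + 4950xyz^2 + 1630xz - 11070x^2z + 2862x + 1048x^2 - 4518x^3 + 2064z - 1008 + 1632z^2 - 10764xz^2 + 7452x^3z + 1296x^4 + 10044x^2z^2 + 1728yz^3 - 3456z^3 + 3888xz^3    [combine like terms]

-540xy^3 + 1195xy^2 + 9x^2y^2 + 225xy^2z - 4235xyz + 6552x^2yz - 2795xy - 1559x^2y + 3330x^3y - 420y^3 + 924y^2 + 1356y^2z - 1584yz + 336y - 540y^3z + 216y^2z^2 - 1248yz^2 + 4950xyz^2 + 1630xz - 11070x^2z + 2862x + 1048x^2 - 4518x^3 + 2064z - 1008 + 1632z^2 - 10764xz^2 + 7452x^3z + 1296x^4 + 10044x^2z^2 + 1728yz^3 - 3456z^3 + 3888xz^3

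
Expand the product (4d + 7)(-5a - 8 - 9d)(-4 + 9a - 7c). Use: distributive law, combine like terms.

-775ad - 180a^2d + 140acd + 380d + 665cd + 144d^2 - 324ad^2 + 252cd^2 - 364a - 315a^2 + 245ac + 224 + 392c

(4d + 7)(-5a - 8 - 9d)(-4 + 9a - 7c)
= (-20ad - 32d - 36d^2 - 35a - 56 - 63d)(-4 + 9a - 7c)    [distributive law]
= (-20ad - 95d - 36d^2 - 35a - 56)(-4 + 9a - 7c)    [combine like terms]
= 80ad - 180a^2d + 140acd + 380d - 855ad + 665cd + 144d^2 - 324ad^2 + 252cd^2 + 140a - 315a^2 + 245ac + 224 - 504a + 392c    [distributive law]
= -775ad - 180a^2d + 140acd + 380d + 665cd + 144d^2 - 324ad^2 + 252cd^2 - 364a - 315a^2 + 245ac + 224 + 392c    [combine like terms]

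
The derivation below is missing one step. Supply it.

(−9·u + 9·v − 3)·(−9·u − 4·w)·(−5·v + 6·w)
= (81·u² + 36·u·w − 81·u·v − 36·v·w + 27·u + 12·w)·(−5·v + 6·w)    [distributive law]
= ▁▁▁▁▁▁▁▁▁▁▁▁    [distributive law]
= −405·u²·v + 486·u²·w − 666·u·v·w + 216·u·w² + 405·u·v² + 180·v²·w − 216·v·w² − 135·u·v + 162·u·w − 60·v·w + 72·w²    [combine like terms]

After distributive law, the bracketed line is:

−405·u²·v + 486·u²·w − 180·u·v·w + 216·u·w² + 405·u·v² − 486·u·v·w + 180·v²·w − 216·v·w² − 135·u·v + 162·u·w − 60·v·w + 72·w²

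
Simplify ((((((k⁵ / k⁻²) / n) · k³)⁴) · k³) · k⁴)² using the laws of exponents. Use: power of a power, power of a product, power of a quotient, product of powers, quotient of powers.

((((((k⁵ / k⁻²) / n) · k³)⁴) · k³) · k⁴)²
= ((((((k⁵ / k⁻²) / n) · k³)⁴) · k³)²) · ((k⁴)²)    [power of a product]
= ((((((k⁵ / k⁻²) / n) · k³)⁴)²) · ((k³)²)) · ((k⁴)²)    [power of a product]
= (((((k⁵ / k⁻²) / n) · k³)⁸) · ((k³)²)) · ((k⁴)²)    [power of a power]
= (((((k⁵ / k⁻²) / n)⁸) · ((k³)⁸)) · ((k³)²)) · ((k⁴)²)    [power of a product]
= (((((k⁵ / k⁻²)⁸) / (n⁸)) · ((k³)⁸)) · ((k³)²)) · ((k⁴)²)    [power of a quotient]
= ((((((k⁵)⁸) / ((k⁻²)⁸)) / (n⁸)) · ((k³)⁸)) · ((k³)²)) · ((k⁴)²)    [power of a quotient]
= ((((k⁴⁰ / ((k⁻²)⁸)) / (n⁸)) · ((k³)⁸)) · ((k³)²)) · ((k⁴)²)    [power of a power]
= ((((k⁴⁰ / k⁻¹⁶) / (n⁸)) · ((k³)⁸)) · ((k³)²)) · ((k⁴)²)    [power of a power]
= (((k⁵⁶ / (n⁸)) · ((k³)⁸)) · ((k³)²)) · ((k⁴)²)    [quotient of powers]
= (((k⁵⁶ / n⁸) · k²⁴) · ((k³)²)) · ((k⁴)²)    [power of a power]
= (((k⁵⁶ / n⁸) · k²⁴) · k⁶) · ((k⁴)²)    [power of a power]
= (((k⁵⁶ / n⁸) · k²⁴) · k⁶) · k⁸    [power of a power]
= k⁹⁴n⁻⁸    [quotient of powers; product of powers]

k⁹⁴n⁻⁸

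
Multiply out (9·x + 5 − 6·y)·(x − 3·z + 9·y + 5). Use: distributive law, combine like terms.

(9·x + 5 − 6·y)·(x − 3·z + 9·y + 5)
= 9·x² − 27·x·z + 81·x·y + 45·x + 5·x − 15·z + 45·y + 25 − 6·x·y + 18·y·z − 54·y² − 30·y    [distributive law]
= 9·x² − 27·x·z + 75·x·y + 50·x − 15·z + 15·y + 25 + 18·y·z − 54·y²    [combine like terms]

9·x² − 27·x·z + 75·x·y + 50·x − 15·z + 15·y + 25 + 18·y·z − 54·y²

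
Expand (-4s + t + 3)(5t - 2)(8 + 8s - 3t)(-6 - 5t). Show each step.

400st - 200st^2 + 640s^2t + 800s^2t^2 - 500st^3 - 96s - 384s^2 - 616t^2 + 85t^3 + 75t^4 - 492t + 288

(-4s + t + 3)(5t - 2)(8 + 8s - 3t)(-6 - 5t)
= (-20st + 8s + 5t^2 - 2t + 15t - 6)(8 + 8s - 3t)(-6 - 5t)    [distributive law]
= (-20st + 8s + 5t^2 + 13t - 6)(8 + 8s - 3t)(-6 - 5t)    [combine like terms]
= (-160st - 160s^2t + 60st^2 + 64s + 64s^2 - 24st + 40t^2 + 40st^2 - 15t^3 + 104t + 104st - 39t^2 - 48 - 48s + 18t)(-6 - 5t)    [distributive law]
= (-80st - 160s^2t + 100st^2 + 16s + 64s^2 + t^2 - 15t^3 + 122t - 48)(-6 - 5t)    [combine like terms]
= 480st + 400st^2 + 960s^2t + 800s^2t^2 - 600st^2 - 500st^3 - 96s - 80st - 384s^2 - 320s^2t - 6t^2 - 5t^3 + 90t^3 + 75t^4 - 732t - 610t^2 + 288 + 240t    [distributive law]
= 400st - 200st^2 + 640s^2t + 800s^2t^2 - 500st^3 - 96s - 384s^2 - 616t^2 + 85t^3 + 75t^4 - 492t + 288    [combine like terms]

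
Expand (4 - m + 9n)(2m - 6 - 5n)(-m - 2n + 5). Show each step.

(4 - m + 9n)(2m - 6 - 5n)(-m - 2n + 5)
= (8m - 24 - 20n - 2m² + 6m + 5mn + 18mn - 54n - 45n²)(-m - 2n + 5)    [distributive law]
= (14m - 24 - 74n - 2m² + 23mn - 45n²)(-m - 2n + 5)    [combine like terms]
= -14m² - 28mn + 70m + 24m + 48n - 120 + 74mn + 148n² - 370n + 2m³ + 4m²n - 10m² - 23m²n - 46mn² + 115mn + 45mn² + 90n³ - 225n²    [distributive law]
= -24m² + 161mn + 94m - 322n - 120 - 77n² + 2m³ - 19m²n - mn² + 90n³    [combine like terms]

-24m² + 161mn + 94m - 322n - 120 - 77n² + 2m³ - 19m²n - mn² + 90n³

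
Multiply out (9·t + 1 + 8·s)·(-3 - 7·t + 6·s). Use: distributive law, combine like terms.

-34·t - 63·t^2 - 2·s·t - 3 - 18·s + 48·s^2

(9·t + 1 + 8·s)·(-3 - 7·t + 6·s)
= -27·t - 63·t^2 + 54·s·t - 3 - 7·t + 6·s - 24·s - 56·s·t + 48·s^2    [distributive law]
= -34·t - 63·t^2 - 2·s·t - 3 - 18·s + 48·s^2    [combine like terms]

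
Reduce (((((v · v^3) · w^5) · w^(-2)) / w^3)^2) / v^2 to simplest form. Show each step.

(((((v · v^3) · w^5) · w^(-2)) / w^3)^2) / v^2
= (((((v · v^3) · w^5) · w^(-2))^2) / ((w^3)^2)) / v^2    [power of a quotient]
= (((((v · v^3) · w^5)^2) · ((w^(-2))^2)) / ((w^3)^2)) / v^2    [power of a product]
= (((((v · v^3)^2) · ((w^5)^2)) · ((w^(-2))^2)) / ((w^3)^2)) / v^2    [power of a product]
= (((((v^2) · ((v^3)^2)) · ((w^5)^2)) · ((w^(-2))^2)) / ((w^3)^2)) / v^2    [power of a product]
= ((((v^2 · v^6) · ((w^5)^2)) · ((w^(-2))^2)) / ((w^3)^2)) / v^2    [power of a power]
= (((v^8 · ((w^5)^2)) · ((w^(-2))^2)) / ((w^3)^2)) / v^2    [product of powers]
= (((v^8 · w^10) · ((w^(-2))^2)) / ((w^3)^2)) / v^2    [power of a power]
= (((v^8 · w^10) · w^(-4)) / ((w^3)^2)) / v^2    [power of a power]
= (((v^8 · w^10) · w^(-4)) / w^6) / v^2    [power of a power]
= v^6    [quotient of powers; product of powers]

v^6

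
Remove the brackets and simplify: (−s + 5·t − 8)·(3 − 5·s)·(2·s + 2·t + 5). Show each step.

99·s² − 21·s·t + 137·s + 10·s³ − 40·s²·t + 30·t² + 27·t − 50·s·t² − 120

(−s + 5·t − 8)·(3 − 5·s)·(2·s + 2·t + 5)
= (−3·s + 5·s² + 15·t − 25·s·t − 24 + 40·s)·(2·s + 2·t + 5)    [distributive law]
= (37·s + 5·s² + 15·t − 25·s·t − 24)·(2·s + 2·t + 5)    [combine like terms]
= 74·s² + 74·s·t + 185·s + 10·s³ + 10·s²·t + 25·s² + 30·s·t + 30·t² + 75·t − 50·s²·t − 50·s·t² − 125·s·t − 48·s − 48·t − 120    [distributive law]
= 99·s² − 21·s·t + 137·s + 10·s³ − 40·s²·t + 30·t² + 27·t − 50·s·t² − 120    [combine like terms]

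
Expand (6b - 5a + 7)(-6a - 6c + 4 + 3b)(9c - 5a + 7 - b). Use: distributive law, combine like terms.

(6b - 5a + 7)(-6a - 6c + 4 + 3b)(9c - 5a + 7 - b)
= (-36ab - 36bc + 24b + 18b^2 + 30a^2 + 30ac - 20a - 15ab - 42a - 42c + 28 + 21b)(9c - 5a + 7 - b)    [distributive law]
= (-51ab - 36bc + 45b + 18b^2 + 30a^2 + 30ac - 62a - 42c + 28)(9c - 5a + 7 - b)    [combine like terms]
= -459abc + 255a^2b - 357ab + 51ab^2 - 324bc^2 + 180abc - 252bc + 36b^2c + 405bc - 225ab + 315b - 45b^2 + 162b^2c - 90ab^2 + 126b^2 - 18b^3 + 270a^2c - 150a^3 + 210a^2 - 30a^2b + 270ac^2 - 150a^2c + 210ac - 30abc - 558ac + 310a^2 - 434a + 62ab - 378c^2 + 210ac - 294c + 42bc + 252c - 140a + 196 - 28b    [distributive law]
= -309abc + 225a^2b - 520ab - 39ab^2 - 324bc^2 + 195bc + 198b^2c + 287b + 81b^2 - 18b^3 + 120a^2c - 150a^3 + 520a^2 + 270ac^2 - 138ac - 574a - 378c^2 - 42c + 196    [combine like terms]

-309abc + 225a^2b - 520ab - 39ab^2 - 324bc^2 + 195bc + 198b^2c + 287b + 81b^2 - 18b^3 + 120a^2c - 150a^3 + 520a^2 + 270ac^2 - 138ac - 574a - 378c^2 - 42c + 196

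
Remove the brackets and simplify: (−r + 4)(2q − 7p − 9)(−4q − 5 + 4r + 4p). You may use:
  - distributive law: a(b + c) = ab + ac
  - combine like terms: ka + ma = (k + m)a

8q^2r + 6qr − 8qr^2 − 36pqr − 111pr + 28pr^2 + 28p^2r − 189r + 36r^2 − 32q^2 + 104q + 144pq − 4p − 112p^2 + 180

(−r + 4)(2q − 7p − 9)(−4q − 5 + 4r + 4p)
= (−2qr + 7pr + 9r + 8q − 28p − 36)(−4q − 5 + 4r + 4p)    [distributive law]
= 8q^2r + 10qr − 8qr^2 − 8pqr − 28pqr − 35pr + 28pr^2 + 28p^2r − 36qr − 45r + 36r^2 + 36pr − 32q^2 − 40q + 32qr + 32pq + 112pq + 140p − 112pr − 112p^2 + 144q + 180 − 144r − 144p    [distributive law]
= 8q^2r + 6qr − 8qr^2 − 36pqr − 111pr + 28pr^2 + 28p^2r − 189r + 36r^2 − 32q^2 + 104q + 144pq − 4p − 112p^2 + 180    [combine like terms]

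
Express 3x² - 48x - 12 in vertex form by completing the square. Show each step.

3x² - 48x - 12
= 3(x² - 16x) - 12    [factor out 3 from the x-terms]
= 3(x² - 16x + 64 - 64) - 12    [add and subtract 64 inside the bracket]
= 3(x - 8)² - 192 - 12    [perfect-square identity]
= 3(x - 8)² - 204    [combine constants]

3(x - 8)² - 204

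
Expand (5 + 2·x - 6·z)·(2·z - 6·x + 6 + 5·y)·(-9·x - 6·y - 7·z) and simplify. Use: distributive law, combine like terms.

360·x·z - 19·y·z + 182·z^2 + 162·x^2 - 117·x·y - 270·x - 180·y - 210·z - 150·y^2 - 276·x^2·z - 40·x·y·z - 172·x·z^2 + 108·x^3 - 18·x^2·y - 60·x·y^2 + 282·y·z^2 + 84·z^3 + 180·y^2·z

(5 + 2·x - 6·z)·(2·z - 6·x + 6 + 5·y)·(-9·x - 6·y - 7·z)
= (10·z - 30·x + 30 + 25·y + 4·x·z - 12·x^2 + 12·x + 10·x·y - 12·z^2 + 36·x·z - 36·z - 30·y·z)·(-9·x - 6·y - 7·z)    [distributive law]
= (-26·z - 18·x + 30 + 25·y + 40·x·z - 12·x^2 + 10·x·y - 12·z^2 - 30·y·z)·(-9·x - 6·y - 7·z)    [combine like terms]
= 234·x·z + 156·y·z + 182·z^2 + 162·x^2 + 108·x·y + 126·x·z - 270·x - 180·y - 210·z - 225·x·y - 150·y^2 - 175·y·z - 360·x^2·z - 240·x·y·z - 280·x·z^2 + 108·x^3 + 72·x^2·y + 84·x^2·z - 90·x^2·y - 60·x·y^2 - 70·x·y·z + 108·x·z^2 + 72·y·z^2 + 84·z^3 + 270·x·y·z + 180·y^2·z + 210·y·z^2    [distributive law]
= 360·x·z - 19·y·z + 182·z^2 + 162·x^2 - 117·x·y - 270·x - 180·y - 210·z - 150·y^2 - 276·x^2·z - 40·x·y·z - 172·x·z^2 + 108·x^3 - 18·x^2·y - 60·x·y^2 + 282·y·z^2 + 84·z^3 + 180·y^2·z    [combine like terms]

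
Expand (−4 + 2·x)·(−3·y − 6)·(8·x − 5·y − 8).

204·x·y − 60·y^2 − 216·y + 288·x − 192 − 48·x^2·y + 30·x·y^2 − 96·x^2

(−4 + 2·x)·(−3·y − 6)·(8·x − 5·y − 8)
= (12·y + 24 − 6·x·y − 12·x)·(8·x − 5·y − 8)    [distributive law]
= 96·x·y − 60·y^2 − 96·y + 192·x − 120·y − 192 − 48·x^2·y + 30·x·y^2 + 48·x·y − 96·x^2 + 60·x·y + 96·x    [distributive law]
= 204·x·y − 60·y^2 − 216·y + 288·x − 192 − 48·x^2·y + 30·x·y^2 − 96·x^2    [combine like terms]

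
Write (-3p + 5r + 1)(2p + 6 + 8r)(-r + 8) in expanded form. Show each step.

(-3p + 5r + 1)(2p + 6 + 8r)(-r + 8)
= (-6p² - 18p - 24pr + 10pr + 30r + 40r² + 2p + 6 + 8r)(-r + 8)    [distributive law]
= (-6p² - 16p - 14pr + 38r + 40r² + 6)(-r + 8)    [combine like terms]
= 6p²r - 48p² + 16pr - 128p + 14pr² - 112pr - 38r² + 304r - 40r³ + 320r² - 6r + 48    [distributive law]
= 6p²r - 48p² - 96pr - 128p + 14pr² + 282r² + 298r - 40r³ + 48    [combine like terms]

6p²r - 48p² - 96pr - 128p + 14pr² + 282r² + 298r - 40r³ + 48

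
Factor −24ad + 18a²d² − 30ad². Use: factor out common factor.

6ad(−4 + 3ad − 5d)

−24ad + 18a²d² − 30ad²
= 6(−4ad + 3a²d² − 5ad²)    [factor out 6]
= 6ad(−4 + 3ad − 5d)    [factor out ad]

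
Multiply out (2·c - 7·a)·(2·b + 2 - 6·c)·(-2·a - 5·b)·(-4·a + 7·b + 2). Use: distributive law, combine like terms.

(2·c - 7·a)·(2·b + 2 - 6·c)·(-2·a - 5·b)·(-4·a + 7·b + 2)
= (4·b·c + 4·c - 12·c^2 - 14·a·b - 14·a + 42·a·c)·(-2·a - 5·b)·(-4·a + 7·b + 2)    [distributive law]
= (-8·a·b·c - 20·b^2·c - 8·a·c - 20·b·c + 24·a·c^2 + 60·b·c^2 + 28·a^2·b + 70·a·b^2 + 28·a^2 + 70·a·b - 84·a^2·c - 210·a·b·c)·(-4·a + 7·b + 2)    [distributive law]
= (-218·a·b·c - 20·b^2·c - 8·a·c - 20·b·c + 24·a·c^2 + 60·b·c^2 + 28·a^2·b + 70·a·b^2 + 28·a^2 + 70·a·b - 84·a^2·c)·(-4·a + 7·b + 2)    [combine like terms]
= 872·a^2·b·c - 1526·a·b^2·c - 436·a·b·c + 80·a·b^2·c - 140·b^3·c - 40·b^2·c + 32·a^2·c - 56·a·b·c - 16·a·c + 80·a·b·c - 140·b^2·c - 40·b·c - 96·a^2·c^2 + 168·a·b·c^2 + 48·a·c^2 - 240·a·b·c^2 + 420·b^2·c^2 + 120·b·c^2 - 112·a^3·b + 196·a^2·b^2 + 56·a^2·b - 280·a^2·b^2 + 490·a·b^3 + 140·a·b^2 - 112·a^3 + 196·a^2·b + 56·a^2 - 280·a^2·b + 490·a·b^2 + 140·a·b + 336·a^3·c - 588·a^2·b·c - 168·a^2·c    [distributive law]
= 284·a^2·b·c - 1446·a·b^2·c - 412·a·b·c - 140·b^3·c - 180·b^2·c - 136·a^2·c - 16·a·c - 40·b·c - 96·a^2·c^2 - 72·a·b·c^2 + 48·a·c^2 + 420·b^2·c^2 + 120·b·c^2 - 112·a^3·b - 84·a^2·b^2 - 28·a^2·b + 490·a·b^3 + 630·a·b^2 - 112·a^3 + 56·a^2 + 140·a·b + 336·a^3·c    [combine like terms]

284·a^2·b·c - 1446·a·b^2·c - 412·a·b·c - 140·b^3·c - 180·b^2·c - 136·a^2·c - 16·a·c - 40·b·c - 96·a^2·c^2 - 72·a·b·c^2 + 48·a·c^2 + 420·b^2·c^2 + 120·b·c^2 - 112·a^3·b - 84·a^2·b^2 - 28·a^2·b + 490·a·b^3 + 630·a·b^2 - 112·a^3 + 56·a^2 + 140·a·b + 336·a^3·c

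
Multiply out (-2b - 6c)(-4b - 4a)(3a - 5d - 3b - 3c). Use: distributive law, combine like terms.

(-2b - 6c)(-4b - 4a)(3a - 5d - 3b - 3c)
= (8b^2 + 8ab + 24bc + 24ac)(3a - 5d - 3b - 3c)    [distributive law]
= 24ab^2 - 40b^2d - 24b^3 - 24b^2c + 24a^2b - 40abd - 24ab^2 - 24abc + 72abc - 120bcd - 72b^2c - 72bc^2 + 72a^2c - 120acd - 72abc - 72ac^2    [distributive law]
= -40b^2d - 24b^3 - 96b^2c + 24a^2b - 40abd - 24abc - 120bcd - 72bc^2 + 72a^2c - 120acd - 72ac^2    [combine like terms]

-40b^2d - 24b^3 - 96b^2c + 24a^2b - 40abd - 24abc - 120bcd - 72bc^2 + 72a^2c - 120acd - 72ac^2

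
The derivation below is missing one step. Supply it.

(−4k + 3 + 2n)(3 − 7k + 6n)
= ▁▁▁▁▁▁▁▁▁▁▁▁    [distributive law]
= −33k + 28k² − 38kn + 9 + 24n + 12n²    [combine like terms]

Applying distributive law to the line above:

−12k + 28k² − 24kn + 9 − 21k + 18n + 6n − 14kn + 12n²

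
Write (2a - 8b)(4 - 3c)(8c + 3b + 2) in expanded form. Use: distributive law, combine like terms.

(2a - 8b)(4 - 3c)(8c + 3b + 2)
= (8a - 6ac - 32b + 24bc)(8c + 3b + 2)    [distributive law]
= 64ac + 24ab + 16a - 48ac^2 - 18abc - 12ac - 256bc - 96b^2 - 64b + 192bc^2 + 72b^2c + 48bc    [distributive law]
= 52ac + 24ab + 16a - 48ac^2 - 18abc - 208bc - 96b^2 - 64b + 192bc^2 + 72b^2c    [combine like terms]

52ac + 24ab + 16a - 48ac^2 - 18abc - 208bc - 96b^2 - 64b + 192bc^2 + 72b^2c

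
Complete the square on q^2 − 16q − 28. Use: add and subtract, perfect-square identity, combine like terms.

q^2 − 16q − 28
= q^2 − 16q + 64 − 64 − 28    [add and subtract 64]
= (q − 8)^2 − 64 − 28    [perfect-square identity]
= (q − 8)^2 − 92    [combine constants]

(q − 8)^2 − 92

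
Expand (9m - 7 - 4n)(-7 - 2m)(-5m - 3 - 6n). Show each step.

299m^2 - 98m + 130mn + 90m^3 + 68m^2n - 147 - 378n - 168n^2 - 48mn^2

(9m - 7 - 4n)(-7 - 2m)(-5m - 3 - 6n)
= (-63m - 18m^2 + 49 + 14m + 28n + 8mn)(-5m - 3 - 6n)    [distributive law]
= (-49m - 18m^2 + 49 + 28n + 8mn)(-5m - 3 - 6n)    [combine like terms]
= 245m^2 + 147m + 294mn + 90m^3 + 54m^2 + 108m^2n - 245m - 147 - 294n - 140mn - 84n - 168n^2 - 40m^2n - 24mn - 48mn^2    [distributive law]
= 299m^2 - 98m + 130mn + 90m^3 + 68m^2n - 147 - 378n - 168n^2 - 48mn^2    [combine like terms]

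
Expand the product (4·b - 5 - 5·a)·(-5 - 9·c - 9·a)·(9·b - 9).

-180·b^2 + 405·b - 324·b^2·c + 729·b·c - 324·a·b^2 + 954·a·b - 225 - 405·c - 630·a + 405·a·b·c - 405·a·c + 405·a^2·b - 405·a^2

(4·b - 5 - 5·a)·(-5 - 9·c - 9·a)·(9·b - 9)
= (-20·b - 36·b·c - 36·a·b + 25 + 45·c + 45·a + 25·a + 45·a·c + 45·a^2)·(9·b - 9)    [distributive law]
= (-20·b - 36·b·c - 36·a·b + 25 + 45·c + 70·a + 45·a·c + 45·a^2)·(9·b - 9)    [combine like terms]
= -180·b^2 + 180·b - 324·b^2·c + 324·b·c - 324·a·b^2 + 324·a·b + 225·b - 225 + 405·b·c - 405·c + 630·a·b - 630·a + 405·a·b·c - 405·a·c + 405·a^2·b - 405·a^2    [distributive law]
= -180·b^2 + 405·b - 324·b^2·c + 729·b·c - 324·a·b^2 + 954·a·b - 225 - 405·c - 630·a + 405·a·b·c - 405·a·c + 405·a^2·b - 405·a^2    [combine like terms]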